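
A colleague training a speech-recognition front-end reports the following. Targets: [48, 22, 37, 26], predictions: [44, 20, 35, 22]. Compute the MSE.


Squared errors: (48-44)²=16, (22-20)²=4, (37-35)²=4, (26-22)²=16
Sum = 40
MSE = 40/4 = 10

10


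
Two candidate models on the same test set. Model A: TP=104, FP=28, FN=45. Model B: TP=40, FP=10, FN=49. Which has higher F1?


Model A: P=104/132=0.7879, R=104/149=0.698, F1=2PR/(P+R)=2TP/(2TP+FP+FN)=208/281=0.7402
Model B: P=40/50=0.8, R=40/89=0.4494, F1=2PR/(P+R)=2TP/(2TP+FP+FN)=80/139=0.5755
0.7402 > 0.5755 → Model A

Model A


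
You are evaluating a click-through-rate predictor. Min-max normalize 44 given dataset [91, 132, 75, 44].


min=44, max=132
(44-44)/(132-44) = 0/88 = 0.0

0.0


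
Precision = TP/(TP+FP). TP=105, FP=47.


Precision = TP/(TP+FP)
= 105/(105+47)
= 105/152 = 69.08%

69.08%


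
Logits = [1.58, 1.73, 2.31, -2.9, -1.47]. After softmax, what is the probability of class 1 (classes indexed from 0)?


Exponentials: e^1.58=4.855, e^1.73=5.6407, e^2.31=10.0744, e^-2.9=0.055, e^-1.47=0.2299
Sum = 20.855
Softmax = [0.2328, 0.2705, 0.4831, 0.0026, 0.011]
p[1] = 5.6407/20.855 = 0.2705

0.2705


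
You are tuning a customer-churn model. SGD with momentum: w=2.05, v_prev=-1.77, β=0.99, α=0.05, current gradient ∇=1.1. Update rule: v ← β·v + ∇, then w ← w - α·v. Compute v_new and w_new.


v_new = 0.99·-1.77 + 1.1 = -1.7523 + 1.1 = -0.6523
w_new = 2.05 - 0.05·-0.6523 = 2.05 + 0.032615 = 2.082615

v_new=-0.6523, w_new=2.082615


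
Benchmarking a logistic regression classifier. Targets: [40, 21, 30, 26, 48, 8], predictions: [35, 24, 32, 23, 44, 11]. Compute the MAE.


Absolute errors: |40-35|=5, |21-24|=3, |30-32|=2, |26-23|=3, |48-44|=4, |8-11|=3
Sum = 20
MAE = 20/6 = 10/3

10/3


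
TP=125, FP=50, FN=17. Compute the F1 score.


Precision = 125/175 = 0.7143
Recall = 125/142 = 0.8803
F1 = 2·P·R/(P+R) = 2·TP/(2·TP+FP+FN) = 250/(250+50+17) = 250/317 = 0.7886

0.7886


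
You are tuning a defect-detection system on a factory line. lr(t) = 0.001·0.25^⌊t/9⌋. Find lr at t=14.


n_drops = ⌊14/9⌋ = 1
lr = 0.001·0.25^1 = 0.001·0.25 = 0.00025

0.00025


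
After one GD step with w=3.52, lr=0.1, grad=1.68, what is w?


w_new = w - α·∇
= 3.52 - 0.1·1.68
= 3.52 - 0.168
= 3.352

3.352


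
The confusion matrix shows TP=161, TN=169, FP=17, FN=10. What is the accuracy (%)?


Accuracy = (TP+TN)/(TP+TN+FP+FN)
= (161+169)/(357)
= 330/357 = 92.44%

92.44%


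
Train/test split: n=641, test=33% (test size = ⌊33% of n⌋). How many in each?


Test = ⌊641·33/100⌋ = 211
Train = 641 - 211 = 430

Train: 430, Test: 211


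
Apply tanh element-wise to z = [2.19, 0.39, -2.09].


tanh(2.19) = 0.9753
tanh(0.39) = 0.3714
tanh(-2.09) = -0.9699
result = [0.9753, 0.3714, -0.9699]

[0.9753, 0.3714, -0.9699]


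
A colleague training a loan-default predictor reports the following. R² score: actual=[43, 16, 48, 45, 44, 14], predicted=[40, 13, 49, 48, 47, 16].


ȳ = 35
SS_res = Σ(y-ŷ)² = 41
SS_tot = Σ(y-ȳ)² = 1216
R² = 1 - SS_res/SS_tot = 1 - 0.0337 = 0.9663

0.9663


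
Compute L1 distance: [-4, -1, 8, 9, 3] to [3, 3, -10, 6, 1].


d = |-4-3| + |-1-3| + |8+ 10| + |9-6| + |3-1|
  = 7 + 4 + 18 + 3 + 2
  = 34

34


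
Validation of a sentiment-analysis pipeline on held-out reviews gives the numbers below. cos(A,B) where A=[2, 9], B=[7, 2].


A·B = 2·7 + 9·2 = 32
‖A‖ = √85 = 9.2195, ‖B‖ = √53 = 7.2801
cos = 32/(√85·√53) = 32/√4505 = 0.4768

0.4768


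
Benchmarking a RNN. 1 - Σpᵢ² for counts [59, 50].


Probabilities: [59/109, 50/109] ≈ [0.5413, 0.4587]
Σpᵢ² = (3481 + 2500)/109² = 5981/11881
Gini = 1 - Σpᵢ² = 1 - 5981/11881 = 0.4966

0.4966


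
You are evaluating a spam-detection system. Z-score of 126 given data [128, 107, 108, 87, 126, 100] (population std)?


μ = 109.3333, σ = 14.2556
z = (126 - 109.3333)/14.2556 = 1.1691

1.1691


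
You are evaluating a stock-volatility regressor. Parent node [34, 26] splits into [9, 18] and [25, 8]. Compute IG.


Parent = [34, 26], H_parent = 0.9871
H_left = 0.9183 (n=27), H_right = 0.799 (n=33)
H_children = (27/60)·0.9183 + (33/60)·0.799 = 0.8527
IG = 0.9871 - 0.8527 = 0.1344

0.1344


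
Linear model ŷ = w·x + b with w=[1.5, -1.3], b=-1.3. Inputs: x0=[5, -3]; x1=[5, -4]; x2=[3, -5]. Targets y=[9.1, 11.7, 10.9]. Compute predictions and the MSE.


ŷ0 = (1.5)·(5) + (-1.3)·(-3) - 1.3 = 10.1
ŷ1 = (1.5)·(5) + (-1.3)·(-4) - 1.3 = 11.4
ŷ2 = (1.5)·(3) + (-1.3)·(-5) - 1.3 = 9.7
errors² = [1.0, 0.09, 1.44]
MSE = 2.5300/3 = 0.8433

0.8433


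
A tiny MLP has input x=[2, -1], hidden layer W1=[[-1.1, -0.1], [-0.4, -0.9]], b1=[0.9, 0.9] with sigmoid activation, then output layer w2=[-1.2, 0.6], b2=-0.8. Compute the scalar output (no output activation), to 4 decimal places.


z1[0] = (-1.1)·(2) + (-0.1)·(-1) + 0.9 = -1.2
z1[1] = (-0.4)·(2) + (-0.9)·(-1) + 0.9 = 1.0
h = sigmoid(z1) = [0.2315, 0.7311]
output = (-1.2)·(0.2315) + (0.6)·(0.7311) - 0.8 = -0.6391

-0.6391


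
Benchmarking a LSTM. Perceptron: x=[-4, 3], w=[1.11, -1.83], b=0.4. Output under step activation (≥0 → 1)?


z = (-4)·(1.11) + (3)·(-1.83) + 0.4
  = -9.53
step(z) = 0 (z<0)

0


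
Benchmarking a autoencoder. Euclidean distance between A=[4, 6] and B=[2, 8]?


d = √((4-2)² + (6-8)²)
  = √(4 + 4)
  = √8 = 2.8284

2.8284


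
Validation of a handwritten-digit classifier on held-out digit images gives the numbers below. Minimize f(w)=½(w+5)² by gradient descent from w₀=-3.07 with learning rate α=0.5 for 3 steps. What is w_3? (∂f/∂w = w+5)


step 1: grad = -3.07+5 = 1.93; w = -3.07 - 0.5·(1.93) = -4.035
step 2: grad = -4.035+5 = 0.965; w = -4.035 - 0.5·(0.965) = -4.5175
step 3: grad = -4.5175+5 = 0.4825; w = -4.5175 - 0.5·(0.4825) = -4.75875

-4.75875


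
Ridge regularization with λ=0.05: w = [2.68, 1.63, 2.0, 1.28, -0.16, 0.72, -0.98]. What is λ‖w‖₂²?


‖w‖₂² = (2.68)² + (1.63)² + (2.0)² + (1.28)² + (-0.16)² + (0.72)² + (-0.98)²
     = 7.1824 + 2.6569 + 4 + 1.6384 + 0.0256 + 0.5184 + 0.9604
     = 16.9821
λ·‖w‖₂² = 0.05·16.9821 = 0.849105

0.849105


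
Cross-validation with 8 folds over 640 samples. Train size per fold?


Fold size = 640/8 = 80
Training per fold = 640 - 80 = 560

560


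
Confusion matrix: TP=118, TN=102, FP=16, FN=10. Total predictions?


Total = TP + TN + FP + FN
= 118 + 102 + 16 + 10
= 246
(Predicted positive: 134, predicted negative: 112)

246


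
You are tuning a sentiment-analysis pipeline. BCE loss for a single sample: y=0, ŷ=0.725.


BCE = -[y·ln(p) + (1-y)·ln(1-p)]
= -0 - 1·ln(1-0.725)
= -ln(0.275) = 1.291

1.291


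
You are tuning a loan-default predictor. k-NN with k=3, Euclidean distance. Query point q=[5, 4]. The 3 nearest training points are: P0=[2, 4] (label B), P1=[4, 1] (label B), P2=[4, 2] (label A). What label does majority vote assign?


d(q,P0) = 3.0  (label B)
d(q,P1) = 3.1623  (label B)
d(q,P2) = 2.2361  (label A)
Votes: A=1, B=2
Majority → B

B


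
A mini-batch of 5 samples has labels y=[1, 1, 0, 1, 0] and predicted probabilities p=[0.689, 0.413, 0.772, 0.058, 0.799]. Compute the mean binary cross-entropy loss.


L[0] = -ln(0.689) = 0.3725
L[1] = -ln(0.413) = 0.8843
L[2] = -ln(1-0.772) = -ln(0.228) = 1.4784
L[3] = -ln(0.058) = 2.8473
L[4] = -ln(1-0.799) = -ln(0.201) = 1.6045
mean = (0.3725 + 0.8843 + 1.4784 + 2.8473 + 1.6045)/5 = 1.4374

1.4374


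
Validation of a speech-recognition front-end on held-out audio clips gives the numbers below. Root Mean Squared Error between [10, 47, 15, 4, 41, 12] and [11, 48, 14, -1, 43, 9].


MSE = 41/6 = 6.8333
RMSE = √(41/6) = 2.6141

2.6141


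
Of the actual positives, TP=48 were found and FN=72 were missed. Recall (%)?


Recall = TP/(TP+FN)
= 48/(48+72)
= 48/120 = 40.0%

40.0%


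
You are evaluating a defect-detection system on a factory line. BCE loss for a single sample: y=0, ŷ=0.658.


BCE = -[y·ln(p) + (1-y)·ln(1-p)]
= -0 - 1·ln(1-0.658)
= -ln(0.342) = 1.0729

1.0729


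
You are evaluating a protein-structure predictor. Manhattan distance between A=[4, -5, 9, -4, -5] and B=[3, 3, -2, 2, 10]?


d = |4-3| + |-5-3| + |9+ 2| + |-4-2| + |-5-10|
  = 1 + 8 + 11 + 6 + 15
  = 41

41


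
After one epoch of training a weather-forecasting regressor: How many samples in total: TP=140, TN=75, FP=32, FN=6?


Total = TP + TN + FP + FN
= 140 + 75 + 32 + 6
= 253
(Predicted positive: 172, predicted negative: 81)

253


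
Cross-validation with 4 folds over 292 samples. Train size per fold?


Fold size = 292/4 = 73
Training per fold = 292 - 73 = 219

219


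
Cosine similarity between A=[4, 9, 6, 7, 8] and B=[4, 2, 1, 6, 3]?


A·B = 4·4 + 9·2 + 6·1 + 7·6 + 8·3 = 106
‖A‖ = √246 = 15.6844, ‖B‖ = √66 = 8.124
cos = 106/(√246·√66) = 106/√16236 = 0.8319

0.8319


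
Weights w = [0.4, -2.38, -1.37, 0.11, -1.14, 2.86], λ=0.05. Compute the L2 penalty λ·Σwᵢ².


‖w‖₂² = (0.4)² + (-2.38)² + (-1.37)² + (0.11)² + (-1.14)² + (2.86)²
     = 0.16 + 5.6644 + 1.8769 + 0.0121 + 1.2996 + 8.1796
     = 17.1926
λ·‖w‖₂² = 0.05·17.1926 = 0.85963

0.85963


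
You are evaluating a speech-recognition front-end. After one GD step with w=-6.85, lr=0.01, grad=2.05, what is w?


w_new = w - α·∇
= -6.85 - 0.01·2.05
= -6.85 - 0.0205
= -6.8705

-6.8705


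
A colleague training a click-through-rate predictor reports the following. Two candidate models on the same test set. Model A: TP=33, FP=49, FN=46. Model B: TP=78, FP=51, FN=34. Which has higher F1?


Model A: P=33/82=0.4024, R=33/79=0.4177, F1=2PR/(P+R)=2TP/(2TP+FP+FN)=66/161=0.4099
Model B: P=78/129=0.6047, R=78/112=0.6964, F1=2PR/(P+R)=2TP/(2TP+FP+FN)=156/241=0.6473
0.4099 < 0.6473 → Model B

Model B


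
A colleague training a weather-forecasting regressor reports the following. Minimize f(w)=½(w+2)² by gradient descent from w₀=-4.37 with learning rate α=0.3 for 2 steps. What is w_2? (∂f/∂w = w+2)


step 1: grad = -4.37+2 = -2.37; w = -4.37 - 0.3·(-2.37) = -3.659
step 2: grad = -3.659+2 = -1.659; w = -3.659 - 0.3·(-1.659) = -3.1613

-3.1613


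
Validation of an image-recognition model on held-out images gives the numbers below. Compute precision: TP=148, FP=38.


Precision = TP/(TP+FP)
= 148/(148+38)
= 148/186 = 79.57%

79.57%


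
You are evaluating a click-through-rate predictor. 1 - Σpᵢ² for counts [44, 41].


Probabilities: [44/85, 41/85] ≈ [0.5176, 0.4824]
Σpᵢ² = (1936 + 1681)/85² = 3617/7225
Gini = 1 - Σpᵢ² = 1 - 3617/7225 = 0.4994

0.4994


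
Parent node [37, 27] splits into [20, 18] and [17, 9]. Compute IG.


Parent = [37, 27], H_parent = 0.9823
H_left = 0.998 (n=38), H_right = 0.9306 (n=26)
H_children = (38/64)·0.998 + (26/64)·0.9306 = 0.9706
IG = 0.9823 - 0.9706 = 0.0117

0.0117


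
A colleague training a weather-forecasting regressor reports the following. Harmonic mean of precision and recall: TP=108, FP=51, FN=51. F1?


Precision = 108/159 = 0.6792
Recall = 108/159 = 0.6792
F1 = 2·P·R/(P+R) = 2·TP/(2·TP+FP+FN) = 216/(216+51+51) = 216/318 = 0.6792

0.6792


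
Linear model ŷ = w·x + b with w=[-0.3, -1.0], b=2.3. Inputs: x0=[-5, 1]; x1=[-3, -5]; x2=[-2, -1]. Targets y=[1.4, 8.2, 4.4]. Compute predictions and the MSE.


ŷ0 = (-0.3)·(-5) + (-1.0)·(1) + 2.3 = 2.8
ŷ1 = (-0.3)·(-3) + (-1.0)·(-5) + 2.3 = 8.2
ŷ2 = (-0.3)·(-2) + (-1.0)·(-1) + 2.3 = 3.9
errors² = [1.96, 0.0, 0.25]
MSE = 2.2100/3 = 0.7367

0.7367


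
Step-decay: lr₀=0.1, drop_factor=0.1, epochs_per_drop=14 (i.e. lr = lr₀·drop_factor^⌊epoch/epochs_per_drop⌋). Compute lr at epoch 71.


n_drops = ⌊71/14⌋ = 5
lr = 0.1·0.1^5 = 0.1·0.00001 = 0.000001

0.000001


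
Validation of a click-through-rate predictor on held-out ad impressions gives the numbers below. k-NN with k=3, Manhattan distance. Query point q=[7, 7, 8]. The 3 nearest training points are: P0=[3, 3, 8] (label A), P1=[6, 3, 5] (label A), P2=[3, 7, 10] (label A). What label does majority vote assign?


d(q,P0) = 8  (label A)
d(q,P1) = 8  (label A)
d(q,P2) = 6  (label A)
Votes: A=3, B=0
Majority → A

A


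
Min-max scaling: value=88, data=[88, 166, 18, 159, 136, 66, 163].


min=18, max=166
(88-18)/(166-18) = 70/148 = 0.473

0.473


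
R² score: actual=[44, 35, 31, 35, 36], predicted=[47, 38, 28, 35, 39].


ȳ = 36.2
SS_res = Σ(y-ŷ)² = 36
SS_tot = Σ(y-ȳ)² = 90.8
R² = 1 - SS_res/SS_tot = 1 - 0.3965 = 0.6035

0.6035


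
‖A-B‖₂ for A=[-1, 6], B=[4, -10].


d = √((-1-4)² + (6+ 10)²)
  = √(25 + 256)
  = √281 = 16.7631

16.7631


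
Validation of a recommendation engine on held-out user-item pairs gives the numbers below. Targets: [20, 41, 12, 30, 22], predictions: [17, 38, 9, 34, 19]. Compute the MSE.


Squared errors: (20-17)²=9, (41-38)²=9, (12-9)²=9, (30-34)²=16, (22-19)²=9
Sum = 52
MSE = 52/5 = 52/5

52/5


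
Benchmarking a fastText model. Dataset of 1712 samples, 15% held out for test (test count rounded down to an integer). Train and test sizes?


Test = ⌊1712·15/100⌋ = 256
Train = 1712 - 256 = 1456

Train: 1456, Test: 256


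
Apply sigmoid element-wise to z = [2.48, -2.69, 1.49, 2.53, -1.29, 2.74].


σ(2.48) = 1/(1+e^-2.48) = 0.9227
σ(-2.69) = 1/(1+e^2.69) = 0.0636
σ(1.49) = 1/(1+e^-1.49) = 0.8161
σ(2.53) = 1/(1+e^-2.53) = 0.9262
σ(-1.29) = 1/(1+e^1.29) = 0.2159
σ(2.74) = 1/(1+e^-2.74) = 0.9393
result = [0.9227, 0.0636, 0.8161, 0.9262, 0.2159, 0.9393]

[0.9227, 0.0636, 0.8161, 0.9262, 0.2159, 0.9393]


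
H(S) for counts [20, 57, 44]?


Probabilities: [20/121, 57/121, 44/121] ≈ [0.1653, 0.4711, 0.3636]
H = -((20/121)·log₂(20/121) + (57/121)·log₂(57/121) + (44/121)·log₂(44/121))
  = 1.4715 bits

1.4715 bits


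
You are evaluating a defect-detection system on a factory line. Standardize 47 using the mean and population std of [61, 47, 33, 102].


μ = 60.75, σ = 25.7912
z = (47 - 60.75)/25.7912 = -0.5331

-0.5331


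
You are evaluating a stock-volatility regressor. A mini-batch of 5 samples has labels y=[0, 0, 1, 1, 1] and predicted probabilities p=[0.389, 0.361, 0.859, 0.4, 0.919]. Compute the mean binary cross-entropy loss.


L[0] = -ln(1-0.389) = -ln(0.611) = 0.4927
L[1] = -ln(1-0.361) = -ln(0.639) = 0.4479
L[2] = -ln(0.859) = 0.152
L[3] = -ln(0.4) = 0.9163
L[4] = -ln(0.919) = 0.0845
mean = (0.4927 + 0.4479 + 0.152 + 0.9163 + 0.0845)/5 = 0.4187

0.4187


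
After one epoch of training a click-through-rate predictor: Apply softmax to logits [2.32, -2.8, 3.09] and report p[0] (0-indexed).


Exponentials: e^2.32=10.1757, e^-2.8=0.0608, e^3.09=21.9771
Sum = 32.2136
Softmax = [0.3159, 0.0019, 0.6822]
p[0] = 10.1757/32.2136 = 0.3159

0.3159


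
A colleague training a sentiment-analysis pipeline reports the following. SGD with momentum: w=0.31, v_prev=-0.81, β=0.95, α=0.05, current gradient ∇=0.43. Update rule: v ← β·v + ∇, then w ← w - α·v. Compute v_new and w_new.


v_new = 0.95·-0.81 + 0.43 = -0.7695 + 0.43 = -0.3395
w_new = 0.31 - 0.05·-0.3395 = 0.31 + 0.016975 = 0.326975

v_new=-0.3395, w_new=0.326975


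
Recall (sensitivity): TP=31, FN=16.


Recall = TP/(TP+FN)
= 31/(31+16)
= 31/47 = 65.96%

65.96%


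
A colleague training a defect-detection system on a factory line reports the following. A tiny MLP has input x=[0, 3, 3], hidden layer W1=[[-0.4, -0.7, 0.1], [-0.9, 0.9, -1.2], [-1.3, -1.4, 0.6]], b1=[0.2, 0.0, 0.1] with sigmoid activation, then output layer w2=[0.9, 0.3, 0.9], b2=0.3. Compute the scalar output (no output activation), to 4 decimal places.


z1[0] = (-0.4)·(0) + (-0.7)·(3) + (0.1)·(3) + 0.2 = -1.6
z1[1] = (-0.9)·(0) + (0.9)·(3) + (-1.2)·(3) + 0.0 = -0.9
z1[2] = (-1.3)·(0) + (-1.4)·(3) + (0.6)·(3) + 0.1 = -2.3
h = sigmoid(z1) = [0.168, 0.2891, 0.0911]
output = (0.9)·(0.168) + (0.3)·(0.2891) + (0.9)·(0.0911) + 0.3 = 0.6199

0.6199


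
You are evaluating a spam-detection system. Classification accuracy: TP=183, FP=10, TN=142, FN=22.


Accuracy = (TP+TN)/(TP+TN+FP+FN)
= (183+142)/(357)
= 325/357 = 91.04%

91.04%


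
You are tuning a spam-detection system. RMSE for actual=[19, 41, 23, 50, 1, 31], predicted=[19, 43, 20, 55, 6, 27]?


MSE = 79/6 = 13.1667
RMSE = √(79/6) = 3.6286

3.6286


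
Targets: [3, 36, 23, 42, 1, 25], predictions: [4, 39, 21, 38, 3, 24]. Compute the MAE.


Absolute errors: |3-4|=1, |36-39|=3, |23-21|=2, |42-38|=4, |1-3|=2, |25-24|=1
Sum = 13
MAE = 13/6 = 13/6

13/6


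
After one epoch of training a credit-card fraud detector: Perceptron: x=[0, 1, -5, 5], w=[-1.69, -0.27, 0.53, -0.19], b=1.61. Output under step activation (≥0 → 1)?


z = (0)·(-1.69) + (1)·(-0.27) + (-5)·(0.53) + (5)·(-0.19) + 1.61
  = -2.26
step(z) = 0 (z<0)

0


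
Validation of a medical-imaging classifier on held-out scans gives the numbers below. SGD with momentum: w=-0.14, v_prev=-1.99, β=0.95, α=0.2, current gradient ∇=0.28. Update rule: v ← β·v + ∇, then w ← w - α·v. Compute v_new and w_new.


v_new = 0.95·-1.99 + 0.28 = -1.8905 + 0.28 = -1.6105
w_new = -0.14 - 0.2·-1.6105 = -0.14 + 0.3221 = 0.1821

v_new=-1.6105, w_new=0.1821


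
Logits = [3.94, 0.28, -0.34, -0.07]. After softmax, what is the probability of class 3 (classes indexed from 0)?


Exponentials: e^3.94=51.4186, e^0.28=1.3231, e^-0.34=0.7118, e^-0.07=0.9324
Sum = 54.3859
Softmax = [0.9454, 0.0243, 0.0131, 0.0171]
p[3] = 0.9324/54.3859 = 0.0171

0.0171


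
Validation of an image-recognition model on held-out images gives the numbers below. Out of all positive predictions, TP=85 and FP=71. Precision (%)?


Precision = TP/(TP+FP)
= 85/(85+71)
= 85/156 = 54.49%

54.49%


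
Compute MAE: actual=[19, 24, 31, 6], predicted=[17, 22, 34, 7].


Absolute errors: |19-17|=2, |24-22|=2, |31-34|=3, |6-7|=1
Sum = 8
MAE = 8/4 = 2

2


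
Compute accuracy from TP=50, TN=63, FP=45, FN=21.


Accuracy = (TP+TN)/(TP+TN+FP+FN)
= (50+63)/(179)
= 113/179 = 63.13%

63.13%


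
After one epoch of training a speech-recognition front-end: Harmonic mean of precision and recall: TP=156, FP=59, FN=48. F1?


Precision = 156/215 = 0.7256
Recall = 156/204 = 0.7647
F1 = 2·P·R/(P+R) = 2·TP/(2·TP+FP+FN) = 312/(312+59+48) = 312/419 = 0.7446

0.7446


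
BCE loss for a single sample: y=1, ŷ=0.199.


BCE = -[y·ln(p) + (1-y)·ln(1-p)]
= -1·ln(0.199) - 0
= -ln(0.199) = 1.6145

1.6145


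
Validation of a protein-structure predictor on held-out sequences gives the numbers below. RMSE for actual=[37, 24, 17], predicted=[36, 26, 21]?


MSE = 21/3 = 7
RMSE = √(21/3) = 2.6458

2.6458


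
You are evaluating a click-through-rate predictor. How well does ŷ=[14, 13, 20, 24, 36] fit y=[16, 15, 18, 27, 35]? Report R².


ȳ = 22.2
SS_res = Σ(y-ŷ)² = 22
SS_tot = Σ(y-ȳ)² = 294.8
R² = 1 - SS_res/SS_tot = 1 - 0.0746 = 0.9254

0.9254


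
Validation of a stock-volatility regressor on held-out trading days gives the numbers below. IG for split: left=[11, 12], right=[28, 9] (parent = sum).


Parent = [39, 21], H_parent = 0.9341
H_left = 0.9986 (n=23), H_right = 0.8004 (n=37)
H_children = (23/60)·0.9986 + (37/60)·0.8004 = 0.8764
IG = 0.9341 - 0.8764 = 0.0577

0.0577


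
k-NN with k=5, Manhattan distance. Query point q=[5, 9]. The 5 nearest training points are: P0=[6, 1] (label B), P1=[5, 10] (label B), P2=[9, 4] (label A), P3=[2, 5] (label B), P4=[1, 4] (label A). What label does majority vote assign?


d(q,P0) = 9  (label B)
d(q,P1) = 1  (label B)
d(q,P2) = 9  (label A)
d(q,P3) = 7  (label B)
d(q,P4) = 9  (label A)
Votes: A=2, B=3
Majority → B

B


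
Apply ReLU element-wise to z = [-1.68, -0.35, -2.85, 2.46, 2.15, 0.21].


ReLU(-1.68) = max(0, -1.68) = 0.0
ReLU(-0.35) = max(0, -0.35) = 0.0
ReLU(-2.85) = max(0, -2.85) = 0.0
ReLU(2.46) = max(0, 2.46) = 2.46
ReLU(2.15) = max(0, 2.15) = 2.15
ReLU(0.21) = max(0, 0.21) = 0.21
result = [0.0, 0.0, 0.0, 2.46, 2.15, 0.21]

[0.0, 0.0, 0.0, 2.46, 2.15, 0.21]


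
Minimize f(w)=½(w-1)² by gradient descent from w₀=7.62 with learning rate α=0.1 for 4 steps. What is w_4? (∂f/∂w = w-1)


step 1: grad = 7.62-1 = 6.62; w = 7.62 - 0.1·(6.62) = 6.958
step 2: grad = 6.958-1 = 5.958; w = 6.958 - 0.1·(5.958) = 6.3622
step 3: grad = 6.3622-1 = 5.3622; w = 6.3622 - 0.1·(5.3622) = 5.82598
step 4: grad = 5.82598-1 = 4.82598; w = 5.82598 - 0.1·(4.82598) = 5.343382

5.343382


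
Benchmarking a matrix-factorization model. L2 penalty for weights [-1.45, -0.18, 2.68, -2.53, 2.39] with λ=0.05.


‖w‖₂² = (-1.45)² + (-0.18)² + (2.68)² + (-2.53)² + (2.39)²
     = 2.1025 + 0.0324 + 7.1824 + 6.4009 + 5.7121
     = 21.4303
λ·‖w‖₂² = 0.05·21.4303 = 1.071515

1.071515


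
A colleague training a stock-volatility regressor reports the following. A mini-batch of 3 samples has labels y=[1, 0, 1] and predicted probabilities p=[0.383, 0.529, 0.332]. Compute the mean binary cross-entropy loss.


L[0] = -ln(0.383) = 0.9597
L[1] = -ln(1-0.529) = -ln(0.471) = 0.7529
L[2] = -ln(0.332) = 1.1026
mean = (0.9597 + 0.7529 + 1.1026)/3 = 0.9384

0.9384


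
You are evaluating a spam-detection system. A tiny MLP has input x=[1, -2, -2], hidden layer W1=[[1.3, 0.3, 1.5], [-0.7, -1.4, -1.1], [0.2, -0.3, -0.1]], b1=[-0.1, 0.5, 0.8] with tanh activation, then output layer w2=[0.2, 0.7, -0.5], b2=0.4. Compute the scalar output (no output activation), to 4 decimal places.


z1[0] = (1.3)·(1) + (0.3)·(-2) + (1.5)·(-2) - 0.1 = -2.4
z1[1] = (-0.7)·(1) + (-1.4)·(-2) + (-1.1)·(-2) + 0.5 = 4.8
z1[2] = (0.2)·(1) + (-0.3)·(-2) + (-0.1)·(-2) + 0.8 = 1.8
h = tanh(z1) = [-0.9837, 0.9999, 0.9468]
output = (0.2)·(-0.9837) + (0.7)·(0.9999) + (-0.5)·(0.9468) + 0.4 = 0.4298

0.4298


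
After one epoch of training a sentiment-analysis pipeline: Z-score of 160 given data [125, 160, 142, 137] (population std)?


μ = 141, σ = 12.5897
z = (160 - 141)/12.5897 = 1.5092

1.5092


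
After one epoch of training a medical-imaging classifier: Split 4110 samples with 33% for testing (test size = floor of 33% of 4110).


Test = ⌊4110·33/100⌋ = 1356
Train = 4110 - 1356 = 2754

Train: 2754, Test: 1356


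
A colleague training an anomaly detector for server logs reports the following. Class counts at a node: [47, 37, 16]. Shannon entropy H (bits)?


Probabilities: [47/100, 37/100, 16/100] ≈ [0.47, 0.37, 0.16]
H = -((47/100)·log₂(47/100) + (37/100)·log₂(37/100) + (16/100)·log₂(16/100))
  = 1.4657 bits

1.4657 bits


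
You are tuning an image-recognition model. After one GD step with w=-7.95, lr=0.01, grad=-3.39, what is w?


w_new = w - α·∇
= -7.95 - 0.01·-3.39
= -7.95 + 0.0339
= -7.9161

-7.9161


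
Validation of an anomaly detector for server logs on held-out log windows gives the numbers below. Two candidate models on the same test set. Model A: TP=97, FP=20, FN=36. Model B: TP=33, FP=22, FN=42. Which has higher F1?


Model A: P=97/117=0.8291, R=97/133=0.7293, F1=2PR/(P+R)=2TP/(2TP+FP+FN)=194/250=0.776
Model B: P=33/55=0.6, R=33/75=0.44, F1=2PR/(P+R)=2TP/(2TP+FP+FN)=66/130=0.5077
0.776 > 0.5077 → Model A

Model A


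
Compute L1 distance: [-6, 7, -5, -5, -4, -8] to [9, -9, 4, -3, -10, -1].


d = |-6-9| + |7+ 9| + |-5-4| + |-5+ 3| + |-4+ 10| + |-8+ 1|
  = 15 + 16 + 9 + 2 + 6 + 7
  = 55

55


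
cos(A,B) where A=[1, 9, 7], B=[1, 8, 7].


A·B = 1·1 + 9·8 + 7·7 = 122
‖A‖ = √131 = 11.4455, ‖B‖ = √114 = 10.6771
cos = 122/(√131·√114) = 122/√14934 = 0.9983

0.9983


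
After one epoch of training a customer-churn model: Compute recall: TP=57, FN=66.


Recall = TP/(TP+FN)
= 57/(57+66)
= 57/123 = 46.34%

46.34%


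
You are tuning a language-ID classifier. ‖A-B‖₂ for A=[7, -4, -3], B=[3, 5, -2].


d = √((7-3)² + (-4-5)² + (-3+ 2)²)
  = √(16 + 81 + 1)
  = √98 = 9.8995

9.8995


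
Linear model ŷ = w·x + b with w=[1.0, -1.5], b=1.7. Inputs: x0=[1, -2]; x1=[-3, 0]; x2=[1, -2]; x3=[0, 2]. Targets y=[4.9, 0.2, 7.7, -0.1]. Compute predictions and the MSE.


ŷ0 = (1.0)·(1) + (-1.5)·(-2) + 1.7 = 5.7
ŷ1 = (1.0)·(-3) + (-1.5)·(0) + 1.7 = -1.3
ŷ2 = (1.0)·(1) + (-1.5)·(-2) + 1.7 = 5.7
ŷ3 = (1.0)·(0) + (-1.5)·(2) + 1.7 = -1.3
errors² = [0.64, 2.25, 4.0, 1.44]
MSE = 8.3300/4 = 2.0825

2.0825


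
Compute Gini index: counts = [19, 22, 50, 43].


Probabilities: [19/134, 22/134, 50/134, 43/134] ≈ [0.1418, 0.1642, 0.3731, 0.3209]
Σpᵢ² = (361 + 484 + 2500 + 1849)/134² = 5194/17956
Gini = 1 - Σpᵢ² = 1 - 5194/17956 = 0.7107

0.7107


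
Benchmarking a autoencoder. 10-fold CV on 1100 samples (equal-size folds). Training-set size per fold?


Fold size = 1100/10 = 110
Training per fold = 1100 - 110 = 990

990


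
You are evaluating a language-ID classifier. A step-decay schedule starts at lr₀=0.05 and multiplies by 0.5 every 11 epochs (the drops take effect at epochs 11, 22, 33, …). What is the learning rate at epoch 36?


n_drops = ⌊36/11⌋ = 3
lr = 0.05·0.5^3 = 0.05·0.125 = 0.00625

0.00625


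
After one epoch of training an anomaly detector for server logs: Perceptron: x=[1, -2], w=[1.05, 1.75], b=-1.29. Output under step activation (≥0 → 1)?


z = (1)·(1.05) + (-2)·(1.75) - 1.29
  = -3.74
step(z) = 0 (z<0)

0


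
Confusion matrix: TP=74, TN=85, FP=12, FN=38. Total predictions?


Total = TP + TN + FP + FN
= 74 + 85 + 12 + 38
= 209
(Predicted positive: 86, predicted negative: 123)

209


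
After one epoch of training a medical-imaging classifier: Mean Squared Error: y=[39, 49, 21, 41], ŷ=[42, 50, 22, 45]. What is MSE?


Squared errors: (39-42)²=9, (49-50)²=1, (21-22)²=1, (41-45)²=16
Sum = 27
MSE = 27/4 = 27/4

27/4


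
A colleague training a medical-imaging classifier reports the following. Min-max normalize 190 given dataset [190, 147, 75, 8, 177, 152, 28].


min=8, max=190
(190-8)/(190-8) = 182/182 = 1.0

1.0


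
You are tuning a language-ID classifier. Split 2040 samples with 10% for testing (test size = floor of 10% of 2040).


Test = ⌊2040·10/100⌋ = 204
Train = 2040 - 204 = 1836

Train: 1836, Test: 204


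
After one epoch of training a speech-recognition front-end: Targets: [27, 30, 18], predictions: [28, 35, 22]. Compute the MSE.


Squared errors: (27-28)²=1, (30-35)²=25, (18-22)²=16
Sum = 42
MSE = 42/3 = 14

14


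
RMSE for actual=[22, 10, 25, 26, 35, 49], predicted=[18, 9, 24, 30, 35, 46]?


MSE = 43/6 = 7.1667
RMSE = √(43/6) = 2.6771

2.6771


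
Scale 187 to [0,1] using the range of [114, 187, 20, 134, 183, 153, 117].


min=20, max=187
(187-20)/(187-20) = 167/167 = 1.0

1.0


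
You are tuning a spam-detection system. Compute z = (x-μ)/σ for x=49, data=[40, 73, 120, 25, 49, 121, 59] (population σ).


μ = 69.5714, σ = 35.0422
z = (49 - 69.5714)/35.0422 = -0.587

-0.587


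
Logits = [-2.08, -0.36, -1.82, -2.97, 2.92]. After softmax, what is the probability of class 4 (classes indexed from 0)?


Exponentials: e^-2.08=0.1249, e^-0.36=0.6977, e^-1.82=0.162, e^-2.97=0.0513, e^2.92=18.5413
Sum = 19.5772
Softmax = [0.0064, 0.0356, 0.0083, 0.0026, 0.9471]
p[4] = 18.5413/19.5772 = 0.9471

0.9471


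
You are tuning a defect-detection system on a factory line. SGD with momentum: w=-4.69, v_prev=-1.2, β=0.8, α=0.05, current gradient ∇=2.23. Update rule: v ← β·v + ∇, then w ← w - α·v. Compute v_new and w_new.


v_new = 0.8·-1.2 + 2.23 = -0.96 + 2.23 = 1.27
w_new = -4.69 - 0.05·1.27 = -4.69 - 0.0635 = -4.7535

v_new=1.27, w_new=-4.7535


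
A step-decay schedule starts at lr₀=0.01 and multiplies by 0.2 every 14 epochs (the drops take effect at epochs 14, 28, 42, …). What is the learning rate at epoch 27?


n_drops = ⌊27/14⌋ = 1
lr = 0.01·0.2^1 = 0.01·0.2 = 0.002

0.002


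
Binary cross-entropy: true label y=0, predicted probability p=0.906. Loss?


BCE = -[y·ln(p) + (1-y)·ln(1-p)]
= -0 - 1·ln(1-0.906)
= -ln(0.094) = 2.3645

2.3645


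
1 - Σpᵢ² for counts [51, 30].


Probabilities: [51/81, 30/81] ≈ [0.6296, 0.3704]
Σpᵢ² = (2601 + 900)/81² = 3501/6561
Gini = 1 - Σpᵢ² = 1 - 3501/6561 = 0.4664

0.4664


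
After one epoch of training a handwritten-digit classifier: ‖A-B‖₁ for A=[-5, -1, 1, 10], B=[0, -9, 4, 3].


d = |-5-0| + |-1+ 9| + |1-4| + |10-3|
  = 5 + 8 + 3 + 7
  = 23

23


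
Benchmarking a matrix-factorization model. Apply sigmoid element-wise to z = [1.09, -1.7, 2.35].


σ(1.09) = 1/(1+e^-1.09) = 0.7484
σ(-1.7) = 1/(1+e^1.7) = 0.1545
σ(2.35) = 1/(1+e^-2.35) = 0.9129
result = [0.7484, 0.1545, 0.9129]

[0.7484, 0.1545, 0.9129]


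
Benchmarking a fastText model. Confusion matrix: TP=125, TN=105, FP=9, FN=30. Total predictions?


Total = TP + TN + FP + FN
= 125 + 105 + 9 + 30
= 269
(Predicted positive: 134, predicted negative: 135)

269


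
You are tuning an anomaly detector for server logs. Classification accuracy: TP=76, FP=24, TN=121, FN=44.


Accuracy = (TP+TN)/(TP+TN+FP+FN)
= (76+121)/(265)
= 197/265 = 74.34%

74.34%


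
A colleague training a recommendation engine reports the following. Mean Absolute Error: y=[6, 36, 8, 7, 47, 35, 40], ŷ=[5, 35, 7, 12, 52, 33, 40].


Absolute errors: |6-5|=1, |36-35|=1, |8-7|=1, |7-12|=5, |47-52|=5, |35-33|=2, |40-40|=0
Sum = 15
MAE = 15/7 = 15/7

15/7


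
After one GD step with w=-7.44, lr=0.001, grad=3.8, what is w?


w_new = w - α·∇
= -7.44 - 0.001·3.8
= -7.44 - 0.0038
= -7.4438

-7.4438


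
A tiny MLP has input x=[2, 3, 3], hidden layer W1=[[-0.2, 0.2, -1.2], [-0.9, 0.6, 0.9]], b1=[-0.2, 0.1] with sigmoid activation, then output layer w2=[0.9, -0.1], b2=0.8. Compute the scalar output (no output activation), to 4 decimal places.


z1[0] = (-0.2)·(2) + (0.2)·(3) + (-1.2)·(3) - 0.2 = -3.6
z1[1] = (-0.9)·(2) + (0.6)·(3) + (0.9)·(3) + 0.1 = 2.8
h = sigmoid(z1) = [0.0266, 0.9427]
output = (0.9)·(0.0266) + (-0.1)·(0.9427) + 0.8 = 0.7297

0.7297


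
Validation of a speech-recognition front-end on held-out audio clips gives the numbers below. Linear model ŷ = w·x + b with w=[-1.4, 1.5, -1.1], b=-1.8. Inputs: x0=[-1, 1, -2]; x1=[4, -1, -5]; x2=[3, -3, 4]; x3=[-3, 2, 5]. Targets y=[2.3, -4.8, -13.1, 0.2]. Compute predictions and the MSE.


ŷ0 = (-1.4)·(-1) + (1.5)·(1) + (-1.1)·(-2) - 1.8 = 3.3
ŷ1 = (-1.4)·(4) + (1.5)·(-1) + (-1.1)·(-5) - 1.8 = -3.4
ŷ2 = (-1.4)·(3) + (1.5)·(-3) + (-1.1)·(4) - 1.8 = -14.9
ŷ3 = (-1.4)·(-3) + (1.5)·(2) + (-1.1)·(5) - 1.8 = -0.1
errors² = [1.0, 1.96, 3.24, 0.09]
MSE = 6.2900/4 = 1.5725

1.5725


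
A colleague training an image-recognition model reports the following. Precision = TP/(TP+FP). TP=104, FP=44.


Precision = TP/(TP+FP)
= 104/(104+44)
= 104/148 = 70.27%

70.27%


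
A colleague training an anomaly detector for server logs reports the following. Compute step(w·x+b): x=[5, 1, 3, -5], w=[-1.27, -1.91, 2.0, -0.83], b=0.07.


z = (5)·(-1.27) + (1)·(-1.91) + (3)·(2.0) + (-5)·(-0.83) + 0.07
  = 1.96
step(z) = 1 (z≥0)

1


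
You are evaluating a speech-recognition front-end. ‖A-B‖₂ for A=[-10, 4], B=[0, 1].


d = √((-10-0)² + (4-1)²)
  = √(100 + 9)
  = √109 = 10.4403

10.4403


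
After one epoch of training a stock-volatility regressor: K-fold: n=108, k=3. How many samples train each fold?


Fold size = 108/3 = 36
Training per fold = 108 - 36 = 72

72


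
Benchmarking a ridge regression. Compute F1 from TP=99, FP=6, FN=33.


Precision = 99/105 = 0.9429
Recall = 99/132 = 0.75
F1 = 2·P·R/(P+R) = 2·TP/(2·TP+FP+FN) = 198/(198+6+33) = 198/237 = 0.8354

0.8354


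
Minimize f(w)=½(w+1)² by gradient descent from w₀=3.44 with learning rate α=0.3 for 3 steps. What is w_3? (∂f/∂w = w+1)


step 1: grad = 3.44+1 = 4.44; w = 3.44 - 0.3·(4.44) = 2.108
step 2: grad = 2.108+1 = 3.108; w = 2.108 - 0.3·(3.108) = 1.1756
step 3: grad = 1.1756+1 = 2.1756; w = 1.1756 - 0.3·(2.1756) = 0.52292

0.52292


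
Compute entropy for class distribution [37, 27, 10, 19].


Probabilities: [37/93, 27/93, 10/93, 19/93] ≈ [0.3978, 0.2903, 0.1075, 0.2043]
H = -((37/93)·log₂(37/93) + (27/93)·log₂(27/93) + (10/93)·log₂(10/93) + (19/93)·log₂(19/93))
  = 1.8611 bits

1.8611 bits


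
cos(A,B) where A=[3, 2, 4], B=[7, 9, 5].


A·B = 3·7 + 2·9 + 4·5 = 59
‖A‖ = √29 = 5.3852, ‖B‖ = √155 = 12.4499
cos = 59/(√29·√155) = 59/√4495 = 0.88

0.88


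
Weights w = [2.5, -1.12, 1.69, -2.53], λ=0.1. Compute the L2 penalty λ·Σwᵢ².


‖w‖₂² = (2.5)² + (-1.12)² + (1.69)² + (-2.53)²
     = 6.25 + 1.2544 + 2.8561 + 6.4009
     = 16.7614
λ·‖w‖₂² = 0.1·16.7614 = 1.67614

1.67614


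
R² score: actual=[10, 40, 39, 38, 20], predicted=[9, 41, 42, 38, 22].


ȳ = 29.4
SS_res = Σ(y-ŷ)² = 15
SS_tot = Σ(y-ȳ)² = 743.2
R² = 1 - SS_res/SS_tot = 1 - 0.0202 = 0.9798

0.9798


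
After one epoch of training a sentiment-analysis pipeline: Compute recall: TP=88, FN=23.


Recall = TP/(TP+FN)
= 88/(88+23)
= 88/111 = 79.28%

79.28%


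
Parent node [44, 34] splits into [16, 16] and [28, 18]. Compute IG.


Parent = [44, 34], H_parent = 0.9881
H_left = 1 (n=32), H_right = 0.9656 (n=46)
H_children = (32/78)·1 + (46/78)·0.9656 = 0.9797
IG = 0.9881 - 0.9797 = 0.0084

0.0084


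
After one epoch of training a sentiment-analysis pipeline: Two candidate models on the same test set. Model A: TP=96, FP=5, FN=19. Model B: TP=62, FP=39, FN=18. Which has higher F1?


Model A: P=96/101=0.9505, R=96/115=0.8348, F1=2PR/(P+R)=2TP/(2TP+FP+FN)=192/216=0.8889
Model B: P=62/101=0.6139, R=62/80=0.775, F1=2PR/(P+R)=2TP/(2TP+FP+FN)=124/181=0.6851
0.8889 > 0.6851 → Model A

Model A


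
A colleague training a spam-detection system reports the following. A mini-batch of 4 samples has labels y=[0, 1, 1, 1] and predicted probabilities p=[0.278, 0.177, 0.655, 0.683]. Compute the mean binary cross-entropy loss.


L[0] = -ln(1-0.278) = -ln(0.722) = 0.3257
L[1] = -ln(0.177) = 1.7316
L[2] = -ln(0.655) = 0.4231
L[3] = -ln(0.683) = 0.3813
mean = (0.3257 + 1.7316 + 0.4231 + 0.3813)/4 = 0.7154

0.7154


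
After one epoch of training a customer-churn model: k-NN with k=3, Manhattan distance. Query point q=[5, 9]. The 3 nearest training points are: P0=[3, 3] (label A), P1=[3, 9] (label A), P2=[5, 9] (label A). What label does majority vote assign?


d(q,P0) = 8  (label A)
d(q,P1) = 2  (label A)
d(q,P2) = 0  (label A)
Votes: A=3, B=0
Majority → A

A


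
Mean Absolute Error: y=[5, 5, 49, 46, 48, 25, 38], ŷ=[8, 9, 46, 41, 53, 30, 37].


Absolute errors: |5-8|=3, |5-9|=4, |49-46|=3, |46-41|=5, |48-53|=5, |25-30|=5, |38-37|=1
Sum = 26
MAE = 26/7 = 26/7

26/7


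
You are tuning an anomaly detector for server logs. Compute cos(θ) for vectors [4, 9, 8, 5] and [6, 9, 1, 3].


A·B = 4·6 + 9·9 + 8·1 + 5·3 = 128
‖A‖ = √186 = 13.6382, ‖B‖ = √127 = 11.2694
cos = 128/(√186·√127) = 128/√23622 = 0.8328

0.8328


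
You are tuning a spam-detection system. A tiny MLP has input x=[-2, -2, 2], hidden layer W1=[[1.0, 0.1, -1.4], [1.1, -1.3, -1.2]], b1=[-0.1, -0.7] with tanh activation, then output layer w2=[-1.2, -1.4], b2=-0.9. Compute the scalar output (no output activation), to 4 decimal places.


z1[0] = (1.0)·(-2) + (0.1)·(-2) + (-1.4)·(2) - 0.1 = -5.1
z1[1] = (1.1)·(-2) + (-1.3)·(-2) + (-1.2)·(2) - 0.7 = -2.7
h = tanh(z1) = [-0.9999, -0.991]
output = (-1.2)·(-0.9999) + (-1.4)·(-0.991) - 0.9 = 1.6873

1.6873


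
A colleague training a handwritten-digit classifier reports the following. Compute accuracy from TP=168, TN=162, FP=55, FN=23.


Accuracy = (TP+TN)/(TP+TN+FP+FN)
= (168+162)/(408)
= 330/408 = 80.88%

80.88%


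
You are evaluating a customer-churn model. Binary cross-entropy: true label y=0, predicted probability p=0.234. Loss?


BCE = -[y·ln(p) + (1-y)·ln(1-p)]
= -0 - 1·ln(1-0.234)
= -ln(0.766) = 0.2666

0.2666


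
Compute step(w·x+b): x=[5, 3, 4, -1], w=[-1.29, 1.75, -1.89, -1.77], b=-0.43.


z = (5)·(-1.29) + (3)·(1.75) + (4)·(-1.89) + (-1)·(-1.77) - 0.43
  = -7.42
step(z) = 0 (z<0)

0


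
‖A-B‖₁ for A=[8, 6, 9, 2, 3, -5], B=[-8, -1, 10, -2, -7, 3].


d = |8+ 8| + |6+ 1| + |9-10| + |2+ 2| + |3+ 7| + |-5-3|
  = 16 + 7 + 1 + 4 + 10 + 8
  = 46

46


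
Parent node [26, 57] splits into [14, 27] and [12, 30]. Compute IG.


Parent = [26, 57], H_parent = 0.8969
H_left = 0.9262 (n=41), H_right = 0.8631 (n=42)
H_children = (41/83)·0.9262 + (42/83)·0.8631 = 0.8943
IG = 0.8969 - 0.8943 = 0.0026

0.0026


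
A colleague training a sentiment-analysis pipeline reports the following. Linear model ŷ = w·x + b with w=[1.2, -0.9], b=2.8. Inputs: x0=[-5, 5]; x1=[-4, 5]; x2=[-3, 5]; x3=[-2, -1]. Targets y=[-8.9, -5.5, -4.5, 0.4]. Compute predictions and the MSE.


ŷ0 = (1.2)·(-5) + (-0.9)·(5) + 2.8 = -7.7
ŷ1 = (1.2)·(-4) + (-0.9)·(5) + 2.8 = -6.5
ŷ2 = (1.2)·(-3) + (-0.9)·(5) + 2.8 = -5.3
ŷ3 = (1.2)·(-2) + (-0.9)·(-1) + 2.8 = 1.3
errors² = [1.44, 1.0, 0.64, 0.81]
MSE = 3.8900/4 = 0.9725

0.9725


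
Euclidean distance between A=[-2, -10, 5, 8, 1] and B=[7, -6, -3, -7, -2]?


d = √((-2-7)² + (-10+ 6)² + (5+ 3)² + (8+ 7)² + (1+ 2)²)
  = √(81 + 16 + 64 + 225 + 9)
  = √395 = 19.8746

19.8746


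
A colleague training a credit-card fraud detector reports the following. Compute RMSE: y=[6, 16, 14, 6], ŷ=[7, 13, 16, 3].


MSE = 23/4 = 5.75
RMSE = √(23/4) = 2.3979

2.3979


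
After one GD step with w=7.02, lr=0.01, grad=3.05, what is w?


w_new = w - α·∇
= 7.02 - 0.01·3.05
= 7.02 - 0.0305
= 6.9895

6.9895


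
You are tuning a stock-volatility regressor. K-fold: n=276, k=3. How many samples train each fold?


Fold size = 276/3 = 92
Training per fold = 276 - 92 = 184

184


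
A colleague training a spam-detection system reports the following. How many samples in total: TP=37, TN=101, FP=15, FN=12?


Total = TP + TN + FP + FN
= 37 + 101 + 15 + 12
= 165
(Predicted positive: 52, predicted negative: 113)

165


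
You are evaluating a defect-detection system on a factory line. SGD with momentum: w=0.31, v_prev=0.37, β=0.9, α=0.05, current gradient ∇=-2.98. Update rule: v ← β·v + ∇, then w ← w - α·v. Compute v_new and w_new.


v_new = 0.9·0.37 - 2.98 = 0.333 - 2.98 = -2.647
w_new = 0.31 - 0.05·-2.647 = 0.31 + 0.13235 = 0.44235

v_new=-2.647, w_new=0.44235


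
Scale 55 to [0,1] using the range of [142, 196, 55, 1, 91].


min=1, max=196
(55-1)/(196-1) = 54/195 = 0.2769

0.2769


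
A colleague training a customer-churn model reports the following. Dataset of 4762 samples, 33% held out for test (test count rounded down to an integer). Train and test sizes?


Test = ⌊4762·33/100⌋ = 1571
Train = 4762 - 1571 = 3191

Train: 3191, Test: 1571


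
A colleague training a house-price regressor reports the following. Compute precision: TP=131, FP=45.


Precision = TP/(TP+FP)
= 131/(131+45)
= 131/176 = 74.43%

74.43%


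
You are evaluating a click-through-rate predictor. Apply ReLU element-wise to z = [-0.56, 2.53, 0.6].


ReLU(-0.56) = max(0, -0.56) = 0.0
ReLU(2.53) = max(0, 2.53) = 2.53
ReLU(0.6) = max(0, 0.6) = 0.6
result = [0.0, 2.53, 0.6]

[0.0, 2.53, 0.6]


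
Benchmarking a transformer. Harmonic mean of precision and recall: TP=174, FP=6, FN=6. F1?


Precision = 174/180 = 0.9667
Recall = 174/180 = 0.9667
F1 = 2·P·R/(P+R) = 2·TP/(2·TP+FP+FN) = 348/(348+6+6) = 348/360 = 0.9667

0.9667


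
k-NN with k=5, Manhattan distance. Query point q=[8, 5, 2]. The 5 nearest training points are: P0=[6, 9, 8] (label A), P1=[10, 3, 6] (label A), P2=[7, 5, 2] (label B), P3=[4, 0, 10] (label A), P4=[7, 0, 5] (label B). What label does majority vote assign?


d(q,P0) = 12  (label A)
d(q,P1) = 8  (label A)
d(q,P2) = 1  (label B)
d(q,P3) = 17  (label A)
d(q,P4) = 9  (label B)
Votes: A=3, B=2
Majority → A

A
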